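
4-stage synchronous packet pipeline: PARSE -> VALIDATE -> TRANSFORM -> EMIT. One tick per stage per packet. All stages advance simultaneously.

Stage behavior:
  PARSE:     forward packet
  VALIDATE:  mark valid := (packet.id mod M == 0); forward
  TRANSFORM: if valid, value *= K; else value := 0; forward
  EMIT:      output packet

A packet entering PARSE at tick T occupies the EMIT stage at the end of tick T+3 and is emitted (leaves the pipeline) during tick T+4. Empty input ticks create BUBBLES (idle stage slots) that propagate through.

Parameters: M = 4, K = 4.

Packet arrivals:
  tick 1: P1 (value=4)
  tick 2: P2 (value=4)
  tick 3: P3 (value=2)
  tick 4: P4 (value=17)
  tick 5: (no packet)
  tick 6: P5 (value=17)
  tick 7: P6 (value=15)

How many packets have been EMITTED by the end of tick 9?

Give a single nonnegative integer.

Answer: 4

Derivation:
Tick 1: [PARSE:P1(v=4,ok=F), VALIDATE:-, TRANSFORM:-, EMIT:-] out:-; in:P1
Tick 2: [PARSE:P2(v=4,ok=F), VALIDATE:P1(v=4,ok=F), TRANSFORM:-, EMIT:-] out:-; in:P2
Tick 3: [PARSE:P3(v=2,ok=F), VALIDATE:P2(v=4,ok=F), TRANSFORM:P1(v=0,ok=F), EMIT:-] out:-; in:P3
Tick 4: [PARSE:P4(v=17,ok=F), VALIDATE:P3(v=2,ok=F), TRANSFORM:P2(v=0,ok=F), EMIT:P1(v=0,ok=F)] out:-; in:P4
Tick 5: [PARSE:-, VALIDATE:P4(v=17,ok=T), TRANSFORM:P3(v=0,ok=F), EMIT:P2(v=0,ok=F)] out:P1(v=0); in:-
Tick 6: [PARSE:P5(v=17,ok=F), VALIDATE:-, TRANSFORM:P4(v=68,ok=T), EMIT:P3(v=0,ok=F)] out:P2(v=0); in:P5
Tick 7: [PARSE:P6(v=15,ok=F), VALIDATE:P5(v=17,ok=F), TRANSFORM:-, EMIT:P4(v=68,ok=T)] out:P3(v=0); in:P6
Tick 8: [PARSE:-, VALIDATE:P6(v=15,ok=F), TRANSFORM:P5(v=0,ok=F), EMIT:-] out:P4(v=68); in:-
Tick 9: [PARSE:-, VALIDATE:-, TRANSFORM:P6(v=0,ok=F), EMIT:P5(v=0,ok=F)] out:-; in:-
Emitted by tick 9: ['P1', 'P2', 'P3', 'P4']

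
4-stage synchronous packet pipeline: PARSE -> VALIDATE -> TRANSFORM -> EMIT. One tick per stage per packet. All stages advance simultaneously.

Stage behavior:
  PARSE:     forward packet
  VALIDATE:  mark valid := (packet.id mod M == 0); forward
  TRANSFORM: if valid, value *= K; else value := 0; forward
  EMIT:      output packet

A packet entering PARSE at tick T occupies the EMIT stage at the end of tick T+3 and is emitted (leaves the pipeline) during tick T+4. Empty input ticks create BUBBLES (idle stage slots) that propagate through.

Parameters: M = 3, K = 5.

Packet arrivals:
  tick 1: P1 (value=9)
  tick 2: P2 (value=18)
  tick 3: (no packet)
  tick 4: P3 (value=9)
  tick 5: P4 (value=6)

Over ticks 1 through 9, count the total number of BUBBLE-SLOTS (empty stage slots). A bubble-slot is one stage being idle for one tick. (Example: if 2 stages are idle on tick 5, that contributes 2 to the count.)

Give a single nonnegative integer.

Tick 1: [PARSE:P1(v=9,ok=F), VALIDATE:-, TRANSFORM:-, EMIT:-] out:-; bubbles=3
Tick 2: [PARSE:P2(v=18,ok=F), VALIDATE:P1(v=9,ok=F), TRANSFORM:-, EMIT:-] out:-; bubbles=2
Tick 3: [PARSE:-, VALIDATE:P2(v=18,ok=F), TRANSFORM:P1(v=0,ok=F), EMIT:-] out:-; bubbles=2
Tick 4: [PARSE:P3(v=9,ok=F), VALIDATE:-, TRANSFORM:P2(v=0,ok=F), EMIT:P1(v=0,ok=F)] out:-; bubbles=1
Tick 5: [PARSE:P4(v=6,ok=F), VALIDATE:P3(v=9,ok=T), TRANSFORM:-, EMIT:P2(v=0,ok=F)] out:P1(v=0); bubbles=1
Tick 6: [PARSE:-, VALIDATE:P4(v=6,ok=F), TRANSFORM:P3(v=45,ok=T), EMIT:-] out:P2(v=0); bubbles=2
Tick 7: [PARSE:-, VALIDATE:-, TRANSFORM:P4(v=0,ok=F), EMIT:P3(v=45,ok=T)] out:-; bubbles=2
Tick 8: [PARSE:-, VALIDATE:-, TRANSFORM:-, EMIT:P4(v=0,ok=F)] out:P3(v=45); bubbles=3
Tick 9: [PARSE:-, VALIDATE:-, TRANSFORM:-, EMIT:-] out:P4(v=0); bubbles=4
Total bubble-slots: 20

Answer: 20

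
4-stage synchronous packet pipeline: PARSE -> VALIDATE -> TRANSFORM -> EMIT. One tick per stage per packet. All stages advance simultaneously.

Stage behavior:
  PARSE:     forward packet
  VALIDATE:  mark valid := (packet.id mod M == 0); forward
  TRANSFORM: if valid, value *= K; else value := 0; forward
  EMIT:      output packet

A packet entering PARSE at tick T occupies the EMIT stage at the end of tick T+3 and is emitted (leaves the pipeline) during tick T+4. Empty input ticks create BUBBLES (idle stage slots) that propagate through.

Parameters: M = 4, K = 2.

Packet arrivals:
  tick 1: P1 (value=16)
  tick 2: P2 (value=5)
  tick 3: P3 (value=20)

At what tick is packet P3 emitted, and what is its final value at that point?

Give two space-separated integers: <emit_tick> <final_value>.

Tick 1: [PARSE:P1(v=16,ok=F), VALIDATE:-, TRANSFORM:-, EMIT:-] out:-; in:P1
Tick 2: [PARSE:P2(v=5,ok=F), VALIDATE:P1(v=16,ok=F), TRANSFORM:-, EMIT:-] out:-; in:P2
Tick 3: [PARSE:P3(v=20,ok=F), VALIDATE:P2(v=5,ok=F), TRANSFORM:P1(v=0,ok=F), EMIT:-] out:-; in:P3
Tick 4: [PARSE:-, VALIDATE:P3(v=20,ok=F), TRANSFORM:P2(v=0,ok=F), EMIT:P1(v=0,ok=F)] out:-; in:-
Tick 5: [PARSE:-, VALIDATE:-, TRANSFORM:P3(v=0,ok=F), EMIT:P2(v=0,ok=F)] out:P1(v=0); in:-
Tick 6: [PARSE:-, VALIDATE:-, TRANSFORM:-, EMIT:P3(v=0,ok=F)] out:P2(v=0); in:-
Tick 7: [PARSE:-, VALIDATE:-, TRANSFORM:-, EMIT:-] out:P3(v=0); in:-
P3: arrives tick 3, valid=False (id=3, id%4=3), emit tick 7, final value 0

Answer: 7 0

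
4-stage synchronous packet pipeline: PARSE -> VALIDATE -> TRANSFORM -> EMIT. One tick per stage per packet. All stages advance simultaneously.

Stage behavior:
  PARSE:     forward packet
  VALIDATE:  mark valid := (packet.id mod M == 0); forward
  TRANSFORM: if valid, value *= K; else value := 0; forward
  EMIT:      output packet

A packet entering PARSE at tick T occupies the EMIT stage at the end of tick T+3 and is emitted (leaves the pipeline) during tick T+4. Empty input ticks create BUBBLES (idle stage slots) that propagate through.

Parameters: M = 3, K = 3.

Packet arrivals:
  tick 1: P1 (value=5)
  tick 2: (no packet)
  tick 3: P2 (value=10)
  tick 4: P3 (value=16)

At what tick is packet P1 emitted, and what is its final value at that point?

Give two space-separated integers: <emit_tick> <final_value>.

Answer: 5 0

Derivation:
Tick 1: [PARSE:P1(v=5,ok=F), VALIDATE:-, TRANSFORM:-, EMIT:-] out:-; in:P1
Tick 2: [PARSE:-, VALIDATE:P1(v=5,ok=F), TRANSFORM:-, EMIT:-] out:-; in:-
Tick 3: [PARSE:P2(v=10,ok=F), VALIDATE:-, TRANSFORM:P1(v=0,ok=F), EMIT:-] out:-; in:P2
Tick 4: [PARSE:P3(v=16,ok=F), VALIDATE:P2(v=10,ok=F), TRANSFORM:-, EMIT:P1(v=0,ok=F)] out:-; in:P3
Tick 5: [PARSE:-, VALIDATE:P3(v=16,ok=T), TRANSFORM:P2(v=0,ok=F), EMIT:-] out:P1(v=0); in:-
Tick 6: [PARSE:-, VALIDATE:-, TRANSFORM:P3(v=48,ok=T), EMIT:P2(v=0,ok=F)] out:-; in:-
Tick 7: [PARSE:-, VALIDATE:-, TRANSFORM:-, EMIT:P3(v=48,ok=T)] out:P2(v=0); in:-
Tick 8: [PARSE:-, VALIDATE:-, TRANSFORM:-, EMIT:-] out:P3(v=48); in:-
P1: arrives tick 1, valid=False (id=1, id%3=1), emit tick 5, final value 0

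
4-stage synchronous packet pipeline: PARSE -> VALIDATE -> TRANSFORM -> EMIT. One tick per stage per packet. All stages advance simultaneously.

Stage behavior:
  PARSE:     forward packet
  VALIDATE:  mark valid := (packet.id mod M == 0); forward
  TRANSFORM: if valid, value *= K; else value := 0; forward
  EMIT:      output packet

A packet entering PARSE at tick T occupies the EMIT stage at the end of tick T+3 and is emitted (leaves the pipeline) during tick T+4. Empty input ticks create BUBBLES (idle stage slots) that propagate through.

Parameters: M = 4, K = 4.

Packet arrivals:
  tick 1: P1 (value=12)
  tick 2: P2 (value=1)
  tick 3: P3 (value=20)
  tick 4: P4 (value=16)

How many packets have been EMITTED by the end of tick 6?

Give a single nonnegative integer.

Answer: 2

Derivation:
Tick 1: [PARSE:P1(v=12,ok=F), VALIDATE:-, TRANSFORM:-, EMIT:-] out:-; in:P1
Tick 2: [PARSE:P2(v=1,ok=F), VALIDATE:P1(v=12,ok=F), TRANSFORM:-, EMIT:-] out:-; in:P2
Tick 3: [PARSE:P3(v=20,ok=F), VALIDATE:P2(v=1,ok=F), TRANSFORM:P1(v=0,ok=F), EMIT:-] out:-; in:P3
Tick 4: [PARSE:P4(v=16,ok=F), VALIDATE:P3(v=20,ok=F), TRANSFORM:P2(v=0,ok=F), EMIT:P1(v=0,ok=F)] out:-; in:P4
Tick 5: [PARSE:-, VALIDATE:P4(v=16,ok=T), TRANSFORM:P3(v=0,ok=F), EMIT:P2(v=0,ok=F)] out:P1(v=0); in:-
Tick 6: [PARSE:-, VALIDATE:-, TRANSFORM:P4(v=64,ok=T), EMIT:P3(v=0,ok=F)] out:P2(v=0); in:-
Emitted by tick 6: ['P1', 'P2']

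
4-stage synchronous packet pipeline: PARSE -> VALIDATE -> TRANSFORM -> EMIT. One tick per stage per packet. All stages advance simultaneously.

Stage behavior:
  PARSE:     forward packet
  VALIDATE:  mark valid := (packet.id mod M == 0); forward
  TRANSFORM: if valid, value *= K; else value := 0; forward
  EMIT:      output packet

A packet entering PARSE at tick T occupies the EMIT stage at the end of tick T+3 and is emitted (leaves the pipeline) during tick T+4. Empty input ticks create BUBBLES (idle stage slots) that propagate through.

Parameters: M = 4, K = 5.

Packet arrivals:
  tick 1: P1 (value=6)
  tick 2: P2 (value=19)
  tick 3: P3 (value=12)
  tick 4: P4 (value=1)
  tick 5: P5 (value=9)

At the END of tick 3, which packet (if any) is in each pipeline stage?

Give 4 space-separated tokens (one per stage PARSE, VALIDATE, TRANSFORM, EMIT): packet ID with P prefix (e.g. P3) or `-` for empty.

Answer: P3 P2 P1 -

Derivation:
Tick 1: [PARSE:P1(v=6,ok=F), VALIDATE:-, TRANSFORM:-, EMIT:-] out:-; in:P1
Tick 2: [PARSE:P2(v=19,ok=F), VALIDATE:P1(v=6,ok=F), TRANSFORM:-, EMIT:-] out:-; in:P2
Tick 3: [PARSE:P3(v=12,ok=F), VALIDATE:P2(v=19,ok=F), TRANSFORM:P1(v=0,ok=F), EMIT:-] out:-; in:P3
At end of tick 3: ['P3', 'P2', 'P1', '-']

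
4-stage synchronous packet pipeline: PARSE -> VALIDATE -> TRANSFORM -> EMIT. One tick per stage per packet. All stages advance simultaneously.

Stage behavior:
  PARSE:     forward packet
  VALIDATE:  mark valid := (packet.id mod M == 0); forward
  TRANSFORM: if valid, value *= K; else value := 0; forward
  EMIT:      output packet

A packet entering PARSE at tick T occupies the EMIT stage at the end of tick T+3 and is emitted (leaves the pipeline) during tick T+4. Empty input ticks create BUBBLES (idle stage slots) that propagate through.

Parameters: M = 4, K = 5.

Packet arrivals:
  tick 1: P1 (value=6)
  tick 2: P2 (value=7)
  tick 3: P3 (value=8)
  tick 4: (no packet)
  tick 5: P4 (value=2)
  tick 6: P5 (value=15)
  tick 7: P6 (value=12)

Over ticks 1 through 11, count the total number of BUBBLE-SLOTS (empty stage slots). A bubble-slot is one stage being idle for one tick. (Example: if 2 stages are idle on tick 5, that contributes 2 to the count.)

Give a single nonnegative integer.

Answer: 20

Derivation:
Tick 1: [PARSE:P1(v=6,ok=F), VALIDATE:-, TRANSFORM:-, EMIT:-] out:-; bubbles=3
Tick 2: [PARSE:P2(v=7,ok=F), VALIDATE:P1(v=6,ok=F), TRANSFORM:-, EMIT:-] out:-; bubbles=2
Tick 3: [PARSE:P3(v=8,ok=F), VALIDATE:P2(v=7,ok=F), TRANSFORM:P1(v=0,ok=F), EMIT:-] out:-; bubbles=1
Tick 4: [PARSE:-, VALIDATE:P3(v=8,ok=F), TRANSFORM:P2(v=0,ok=F), EMIT:P1(v=0,ok=F)] out:-; bubbles=1
Tick 5: [PARSE:P4(v=2,ok=F), VALIDATE:-, TRANSFORM:P3(v=0,ok=F), EMIT:P2(v=0,ok=F)] out:P1(v=0); bubbles=1
Tick 6: [PARSE:P5(v=15,ok=F), VALIDATE:P4(v=2,ok=T), TRANSFORM:-, EMIT:P3(v=0,ok=F)] out:P2(v=0); bubbles=1
Tick 7: [PARSE:P6(v=12,ok=F), VALIDATE:P5(v=15,ok=F), TRANSFORM:P4(v=10,ok=T), EMIT:-] out:P3(v=0); bubbles=1
Tick 8: [PARSE:-, VALIDATE:P6(v=12,ok=F), TRANSFORM:P5(v=0,ok=F), EMIT:P4(v=10,ok=T)] out:-; bubbles=1
Tick 9: [PARSE:-, VALIDATE:-, TRANSFORM:P6(v=0,ok=F), EMIT:P5(v=0,ok=F)] out:P4(v=10); bubbles=2
Tick 10: [PARSE:-, VALIDATE:-, TRANSFORM:-, EMIT:P6(v=0,ok=F)] out:P5(v=0); bubbles=3
Tick 11: [PARSE:-, VALIDATE:-, TRANSFORM:-, EMIT:-] out:P6(v=0); bubbles=4
Total bubble-slots: 20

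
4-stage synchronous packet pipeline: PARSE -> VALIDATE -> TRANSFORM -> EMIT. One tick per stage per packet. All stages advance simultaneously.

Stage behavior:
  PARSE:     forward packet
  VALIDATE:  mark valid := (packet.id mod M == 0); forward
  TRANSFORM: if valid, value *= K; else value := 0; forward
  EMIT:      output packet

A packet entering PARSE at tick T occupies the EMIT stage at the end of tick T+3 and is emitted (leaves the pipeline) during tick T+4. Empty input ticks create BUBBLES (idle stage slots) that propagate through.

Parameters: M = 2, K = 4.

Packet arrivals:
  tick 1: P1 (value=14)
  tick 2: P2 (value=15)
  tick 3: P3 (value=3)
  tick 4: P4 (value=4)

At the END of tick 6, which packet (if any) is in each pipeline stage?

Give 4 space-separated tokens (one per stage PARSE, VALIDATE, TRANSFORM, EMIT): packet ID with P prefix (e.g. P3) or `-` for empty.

Tick 1: [PARSE:P1(v=14,ok=F), VALIDATE:-, TRANSFORM:-, EMIT:-] out:-; in:P1
Tick 2: [PARSE:P2(v=15,ok=F), VALIDATE:P1(v=14,ok=F), TRANSFORM:-, EMIT:-] out:-; in:P2
Tick 3: [PARSE:P3(v=3,ok=F), VALIDATE:P2(v=15,ok=T), TRANSFORM:P1(v=0,ok=F), EMIT:-] out:-; in:P3
Tick 4: [PARSE:P4(v=4,ok=F), VALIDATE:P3(v=3,ok=F), TRANSFORM:P2(v=60,ok=T), EMIT:P1(v=0,ok=F)] out:-; in:P4
Tick 5: [PARSE:-, VALIDATE:P4(v=4,ok=T), TRANSFORM:P3(v=0,ok=F), EMIT:P2(v=60,ok=T)] out:P1(v=0); in:-
Tick 6: [PARSE:-, VALIDATE:-, TRANSFORM:P4(v=16,ok=T), EMIT:P3(v=0,ok=F)] out:P2(v=60); in:-
At end of tick 6: ['-', '-', 'P4', 'P3']

Answer: - - P4 P3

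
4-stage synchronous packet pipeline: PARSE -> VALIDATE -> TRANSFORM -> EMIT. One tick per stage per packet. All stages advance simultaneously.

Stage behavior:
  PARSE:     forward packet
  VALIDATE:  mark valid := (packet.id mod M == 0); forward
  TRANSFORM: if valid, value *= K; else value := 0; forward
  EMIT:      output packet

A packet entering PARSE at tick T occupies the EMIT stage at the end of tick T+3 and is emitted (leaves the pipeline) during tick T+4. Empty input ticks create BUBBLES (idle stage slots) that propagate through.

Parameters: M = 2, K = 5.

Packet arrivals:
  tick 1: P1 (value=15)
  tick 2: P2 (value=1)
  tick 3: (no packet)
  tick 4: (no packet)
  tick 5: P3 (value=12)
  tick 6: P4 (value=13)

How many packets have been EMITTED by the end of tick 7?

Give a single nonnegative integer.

Answer: 2

Derivation:
Tick 1: [PARSE:P1(v=15,ok=F), VALIDATE:-, TRANSFORM:-, EMIT:-] out:-; in:P1
Tick 2: [PARSE:P2(v=1,ok=F), VALIDATE:P1(v=15,ok=F), TRANSFORM:-, EMIT:-] out:-; in:P2
Tick 3: [PARSE:-, VALIDATE:P2(v=1,ok=T), TRANSFORM:P1(v=0,ok=F), EMIT:-] out:-; in:-
Tick 4: [PARSE:-, VALIDATE:-, TRANSFORM:P2(v=5,ok=T), EMIT:P1(v=0,ok=F)] out:-; in:-
Tick 5: [PARSE:P3(v=12,ok=F), VALIDATE:-, TRANSFORM:-, EMIT:P2(v=5,ok=T)] out:P1(v=0); in:P3
Tick 6: [PARSE:P4(v=13,ok=F), VALIDATE:P3(v=12,ok=F), TRANSFORM:-, EMIT:-] out:P2(v=5); in:P4
Tick 7: [PARSE:-, VALIDATE:P4(v=13,ok=T), TRANSFORM:P3(v=0,ok=F), EMIT:-] out:-; in:-
Emitted by tick 7: ['P1', 'P2']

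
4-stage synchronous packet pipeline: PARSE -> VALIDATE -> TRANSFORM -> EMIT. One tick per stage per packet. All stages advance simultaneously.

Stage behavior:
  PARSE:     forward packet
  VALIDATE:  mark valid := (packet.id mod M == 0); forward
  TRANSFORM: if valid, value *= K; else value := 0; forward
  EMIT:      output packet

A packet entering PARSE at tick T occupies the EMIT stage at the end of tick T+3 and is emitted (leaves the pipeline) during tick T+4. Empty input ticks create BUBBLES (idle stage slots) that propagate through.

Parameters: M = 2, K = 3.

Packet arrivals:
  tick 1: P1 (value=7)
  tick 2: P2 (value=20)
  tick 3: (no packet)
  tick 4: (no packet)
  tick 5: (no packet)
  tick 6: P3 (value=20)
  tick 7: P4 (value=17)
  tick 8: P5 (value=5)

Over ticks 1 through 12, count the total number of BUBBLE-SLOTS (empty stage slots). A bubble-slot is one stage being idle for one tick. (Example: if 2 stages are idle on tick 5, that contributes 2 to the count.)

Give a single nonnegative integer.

Tick 1: [PARSE:P1(v=7,ok=F), VALIDATE:-, TRANSFORM:-, EMIT:-] out:-; bubbles=3
Tick 2: [PARSE:P2(v=20,ok=F), VALIDATE:P1(v=7,ok=F), TRANSFORM:-, EMIT:-] out:-; bubbles=2
Tick 3: [PARSE:-, VALIDATE:P2(v=20,ok=T), TRANSFORM:P1(v=0,ok=F), EMIT:-] out:-; bubbles=2
Tick 4: [PARSE:-, VALIDATE:-, TRANSFORM:P2(v=60,ok=T), EMIT:P1(v=0,ok=F)] out:-; bubbles=2
Tick 5: [PARSE:-, VALIDATE:-, TRANSFORM:-, EMIT:P2(v=60,ok=T)] out:P1(v=0); bubbles=3
Tick 6: [PARSE:P3(v=20,ok=F), VALIDATE:-, TRANSFORM:-, EMIT:-] out:P2(v=60); bubbles=3
Tick 7: [PARSE:P4(v=17,ok=F), VALIDATE:P3(v=20,ok=F), TRANSFORM:-, EMIT:-] out:-; bubbles=2
Tick 8: [PARSE:P5(v=5,ok=F), VALIDATE:P4(v=17,ok=T), TRANSFORM:P3(v=0,ok=F), EMIT:-] out:-; bubbles=1
Tick 9: [PARSE:-, VALIDATE:P5(v=5,ok=F), TRANSFORM:P4(v=51,ok=T), EMIT:P3(v=0,ok=F)] out:-; bubbles=1
Tick 10: [PARSE:-, VALIDATE:-, TRANSFORM:P5(v=0,ok=F), EMIT:P4(v=51,ok=T)] out:P3(v=0); bubbles=2
Tick 11: [PARSE:-, VALIDATE:-, TRANSFORM:-, EMIT:P5(v=0,ok=F)] out:P4(v=51); bubbles=3
Tick 12: [PARSE:-, VALIDATE:-, TRANSFORM:-, EMIT:-] out:P5(v=0); bubbles=4
Total bubble-slots: 28

Answer: 28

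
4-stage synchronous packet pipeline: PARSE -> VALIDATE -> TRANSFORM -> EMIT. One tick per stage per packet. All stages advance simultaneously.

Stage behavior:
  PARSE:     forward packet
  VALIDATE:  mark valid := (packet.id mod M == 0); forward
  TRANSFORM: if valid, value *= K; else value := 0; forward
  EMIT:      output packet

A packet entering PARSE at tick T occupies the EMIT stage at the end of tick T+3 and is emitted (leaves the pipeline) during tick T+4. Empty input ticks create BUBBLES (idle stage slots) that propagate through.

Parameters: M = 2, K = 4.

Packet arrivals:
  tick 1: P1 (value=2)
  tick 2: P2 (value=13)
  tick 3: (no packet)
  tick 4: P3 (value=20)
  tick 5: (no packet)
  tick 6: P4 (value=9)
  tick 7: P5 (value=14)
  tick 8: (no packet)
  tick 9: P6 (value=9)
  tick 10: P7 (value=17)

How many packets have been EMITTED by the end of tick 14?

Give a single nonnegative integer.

Answer: 7

Derivation:
Tick 1: [PARSE:P1(v=2,ok=F), VALIDATE:-, TRANSFORM:-, EMIT:-] out:-; in:P1
Tick 2: [PARSE:P2(v=13,ok=F), VALIDATE:P1(v=2,ok=F), TRANSFORM:-, EMIT:-] out:-; in:P2
Tick 3: [PARSE:-, VALIDATE:P2(v=13,ok=T), TRANSFORM:P1(v=0,ok=F), EMIT:-] out:-; in:-
Tick 4: [PARSE:P3(v=20,ok=F), VALIDATE:-, TRANSFORM:P2(v=52,ok=T), EMIT:P1(v=0,ok=F)] out:-; in:P3
Tick 5: [PARSE:-, VALIDATE:P3(v=20,ok=F), TRANSFORM:-, EMIT:P2(v=52,ok=T)] out:P1(v=0); in:-
Tick 6: [PARSE:P4(v=9,ok=F), VALIDATE:-, TRANSFORM:P3(v=0,ok=F), EMIT:-] out:P2(v=52); in:P4
Tick 7: [PARSE:P5(v=14,ok=F), VALIDATE:P4(v=9,ok=T), TRANSFORM:-, EMIT:P3(v=0,ok=F)] out:-; in:P5
Tick 8: [PARSE:-, VALIDATE:P5(v=14,ok=F), TRANSFORM:P4(v=36,ok=T), EMIT:-] out:P3(v=0); in:-
Tick 9: [PARSE:P6(v=9,ok=F), VALIDATE:-, TRANSFORM:P5(v=0,ok=F), EMIT:P4(v=36,ok=T)] out:-; in:P6
Tick 10: [PARSE:P7(v=17,ok=F), VALIDATE:P6(v=9,ok=T), TRANSFORM:-, EMIT:P5(v=0,ok=F)] out:P4(v=36); in:P7
Tick 11: [PARSE:-, VALIDATE:P7(v=17,ok=F), TRANSFORM:P6(v=36,ok=T), EMIT:-] out:P5(v=0); in:-
Tick 12: [PARSE:-, VALIDATE:-, TRANSFORM:P7(v=0,ok=F), EMIT:P6(v=36,ok=T)] out:-; in:-
Tick 13: [PARSE:-, VALIDATE:-, TRANSFORM:-, EMIT:P7(v=0,ok=F)] out:P6(v=36); in:-
Tick 14: [PARSE:-, VALIDATE:-, TRANSFORM:-, EMIT:-] out:P7(v=0); in:-
Emitted by tick 14: ['P1', 'P2', 'P3', 'P4', 'P5', 'P6', 'P7']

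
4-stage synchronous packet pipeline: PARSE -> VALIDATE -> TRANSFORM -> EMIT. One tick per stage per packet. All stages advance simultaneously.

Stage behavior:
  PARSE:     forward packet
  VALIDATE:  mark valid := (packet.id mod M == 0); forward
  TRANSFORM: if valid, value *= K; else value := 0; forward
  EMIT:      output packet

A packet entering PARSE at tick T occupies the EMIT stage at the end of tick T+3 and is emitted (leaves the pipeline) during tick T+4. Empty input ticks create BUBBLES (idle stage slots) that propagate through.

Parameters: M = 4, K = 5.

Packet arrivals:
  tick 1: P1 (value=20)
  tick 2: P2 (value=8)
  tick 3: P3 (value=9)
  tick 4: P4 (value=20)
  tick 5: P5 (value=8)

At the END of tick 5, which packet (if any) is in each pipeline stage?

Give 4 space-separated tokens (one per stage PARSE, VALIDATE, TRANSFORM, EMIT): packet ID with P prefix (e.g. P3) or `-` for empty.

Tick 1: [PARSE:P1(v=20,ok=F), VALIDATE:-, TRANSFORM:-, EMIT:-] out:-; in:P1
Tick 2: [PARSE:P2(v=8,ok=F), VALIDATE:P1(v=20,ok=F), TRANSFORM:-, EMIT:-] out:-; in:P2
Tick 3: [PARSE:P3(v=9,ok=F), VALIDATE:P2(v=8,ok=F), TRANSFORM:P1(v=0,ok=F), EMIT:-] out:-; in:P3
Tick 4: [PARSE:P4(v=20,ok=F), VALIDATE:P3(v=9,ok=F), TRANSFORM:P2(v=0,ok=F), EMIT:P1(v=0,ok=F)] out:-; in:P4
Tick 5: [PARSE:P5(v=8,ok=F), VALIDATE:P4(v=20,ok=T), TRANSFORM:P3(v=0,ok=F), EMIT:P2(v=0,ok=F)] out:P1(v=0); in:P5
At end of tick 5: ['P5', 'P4', 'P3', 'P2']

Answer: P5 P4 P3 P2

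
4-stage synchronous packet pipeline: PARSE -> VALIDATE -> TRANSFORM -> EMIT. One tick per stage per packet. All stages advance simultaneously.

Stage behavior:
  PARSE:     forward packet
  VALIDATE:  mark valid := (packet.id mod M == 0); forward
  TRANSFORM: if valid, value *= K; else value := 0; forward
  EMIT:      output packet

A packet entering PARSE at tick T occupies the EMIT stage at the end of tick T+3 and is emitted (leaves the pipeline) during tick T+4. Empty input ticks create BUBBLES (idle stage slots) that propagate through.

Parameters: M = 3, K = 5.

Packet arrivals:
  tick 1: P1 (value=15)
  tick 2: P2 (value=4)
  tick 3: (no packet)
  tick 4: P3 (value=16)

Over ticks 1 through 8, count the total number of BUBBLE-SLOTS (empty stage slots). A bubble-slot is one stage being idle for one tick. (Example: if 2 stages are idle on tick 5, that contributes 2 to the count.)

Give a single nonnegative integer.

Tick 1: [PARSE:P1(v=15,ok=F), VALIDATE:-, TRANSFORM:-, EMIT:-] out:-; bubbles=3
Tick 2: [PARSE:P2(v=4,ok=F), VALIDATE:P1(v=15,ok=F), TRANSFORM:-, EMIT:-] out:-; bubbles=2
Tick 3: [PARSE:-, VALIDATE:P2(v=4,ok=F), TRANSFORM:P1(v=0,ok=F), EMIT:-] out:-; bubbles=2
Tick 4: [PARSE:P3(v=16,ok=F), VALIDATE:-, TRANSFORM:P2(v=0,ok=F), EMIT:P1(v=0,ok=F)] out:-; bubbles=1
Tick 5: [PARSE:-, VALIDATE:P3(v=16,ok=T), TRANSFORM:-, EMIT:P2(v=0,ok=F)] out:P1(v=0); bubbles=2
Tick 6: [PARSE:-, VALIDATE:-, TRANSFORM:P3(v=80,ok=T), EMIT:-] out:P2(v=0); bubbles=3
Tick 7: [PARSE:-, VALIDATE:-, TRANSFORM:-, EMIT:P3(v=80,ok=T)] out:-; bubbles=3
Tick 8: [PARSE:-, VALIDATE:-, TRANSFORM:-, EMIT:-] out:P3(v=80); bubbles=4
Total bubble-slots: 20

Answer: 20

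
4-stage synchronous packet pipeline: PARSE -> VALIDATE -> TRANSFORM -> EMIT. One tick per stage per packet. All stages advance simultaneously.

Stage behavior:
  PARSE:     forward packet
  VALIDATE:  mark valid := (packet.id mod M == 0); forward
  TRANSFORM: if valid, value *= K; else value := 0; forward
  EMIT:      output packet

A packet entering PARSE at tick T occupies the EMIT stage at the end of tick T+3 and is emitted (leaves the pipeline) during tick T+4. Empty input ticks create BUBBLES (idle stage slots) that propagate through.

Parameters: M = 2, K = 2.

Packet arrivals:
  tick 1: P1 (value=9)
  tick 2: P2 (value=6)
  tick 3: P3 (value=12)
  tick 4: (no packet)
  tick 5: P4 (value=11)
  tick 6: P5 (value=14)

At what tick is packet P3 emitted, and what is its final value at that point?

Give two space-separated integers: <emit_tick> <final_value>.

Answer: 7 0

Derivation:
Tick 1: [PARSE:P1(v=9,ok=F), VALIDATE:-, TRANSFORM:-, EMIT:-] out:-; in:P1
Tick 2: [PARSE:P2(v=6,ok=F), VALIDATE:P1(v=9,ok=F), TRANSFORM:-, EMIT:-] out:-; in:P2
Tick 3: [PARSE:P3(v=12,ok=F), VALIDATE:P2(v=6,ok=T), TRANSFORM:P1(v=0,ok=F), EMIT:-] out:-; in:P3
Tick 4: [PARSE:-, VALIDATE:P3(v=12,ok=F), TRANSFORM:P2(v=12,ok=T), EMIT:P1(v=0,ok=F)] out:-; in:-
Tick 5: [PARSE:P4(v=11,ok=F), VALIDATE:-, TRANSFORM:P3(v=0,ok=F), EMIT:P2(v=12,ok=T)] out:P1(v=0); in:P4
Tick 6: [PARSE:P5(v=14,ok=F), VALIDATE:P4(v=11,ok=T), TRANSFORM:-, EMIT:P3(v=0,ok=F)] out:P2(v=12); in:P5
Tick 7: [PARSE:-, VALIDATE:P5(v=14,ok=F), TRANSFORM:P4(v=22,ok=T), EMIT:-] out:P3(v=0); in:-
Tick 8: [PARSE:-, VALIDATE:-, TRANSFORM:P5(v=0,ok=F), EMIT:P4(v=22,ok=T)] out:-; in:-
Tick 9: [PARSE:-, VALIDATE:-, TRANSFORM:-, EMIT:P5(v=0,ok=F)] out:P4(v=22); in:-
Tick 10: [PARSE:-, VALIDATE:-, TRANSFORM:-, EMIT:-] out:P5(v=0); in:-
P3: arrives tick 3, valid=False (id=3, id%2=1), emit tick 7, final value 0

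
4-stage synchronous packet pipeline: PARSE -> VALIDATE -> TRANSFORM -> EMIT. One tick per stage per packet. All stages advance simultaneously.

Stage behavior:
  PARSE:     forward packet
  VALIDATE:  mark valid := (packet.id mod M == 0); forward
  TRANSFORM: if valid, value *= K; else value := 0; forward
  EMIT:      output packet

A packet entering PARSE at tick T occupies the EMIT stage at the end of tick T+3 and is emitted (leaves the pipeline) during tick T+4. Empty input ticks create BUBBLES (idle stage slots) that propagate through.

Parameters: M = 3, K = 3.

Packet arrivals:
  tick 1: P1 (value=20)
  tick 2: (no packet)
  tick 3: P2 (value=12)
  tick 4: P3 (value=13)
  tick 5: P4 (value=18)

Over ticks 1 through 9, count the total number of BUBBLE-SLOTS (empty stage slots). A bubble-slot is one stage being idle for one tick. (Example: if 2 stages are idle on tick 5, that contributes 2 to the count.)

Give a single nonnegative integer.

Answer: 20

Derivation:
Tick 1: [PARSE:P1(v=20,ok=F), VALIDATE:-, TRANSFORM:-, EMIT:-] out:-; bubbles=3
Tick 2: [PARSE:-, VALIDATE:P1(v=20,ok=F), TRANSFORM:-, EMIT:-] out:-; bubbles=3
Tick 3: [PARSE:P2(v=12,ok=F), VALIDATE:-, TRANSFORM:P1(v=0,ok=F), EMIT:-] out:-; bubbles=2
Tick 4: [PARSE:P3(v=13,ok=F), VALIDATE:P2(v=12,ok=F), TRANSFORM:-, EMIT:P1(v=0,ok=F)] out:-; bubbles=1
Tick 5: [PARSE:P4(v=18,ok=F), VALIDATE:P3(v=13,ok=T), TRANSFORM:P2(v=0,ok=F), EMIT:-] out:P1(v=0); bubbles=1
Tick 6: [PARSE:-, VALIDATE:P4(v=18,ok=F), TRANSFORM:P3(v=39,ok=T), EMIT:P2(v=0,ok=F)] out:-; bubbles=1
Tick 7: [PARSE:-, VALIDATE:-, TRANSFORM:P4(v=0,ok=F), EMIT:P3(v=39,ok=T)] out:P2(v=0); bubbles=2
Tick 8: [PARSE:-, VALIDATE:-, TRANSFORM:-, EMIT:P4(v=0,ok=F)] out:P3(v=39); bubbles=3
Tick 9: [PARSE:-, VALIDATE:-, TRANSFORM:-, EMIT:-] out:P4(v=0); bubbles=4
Total bubble-slots: 20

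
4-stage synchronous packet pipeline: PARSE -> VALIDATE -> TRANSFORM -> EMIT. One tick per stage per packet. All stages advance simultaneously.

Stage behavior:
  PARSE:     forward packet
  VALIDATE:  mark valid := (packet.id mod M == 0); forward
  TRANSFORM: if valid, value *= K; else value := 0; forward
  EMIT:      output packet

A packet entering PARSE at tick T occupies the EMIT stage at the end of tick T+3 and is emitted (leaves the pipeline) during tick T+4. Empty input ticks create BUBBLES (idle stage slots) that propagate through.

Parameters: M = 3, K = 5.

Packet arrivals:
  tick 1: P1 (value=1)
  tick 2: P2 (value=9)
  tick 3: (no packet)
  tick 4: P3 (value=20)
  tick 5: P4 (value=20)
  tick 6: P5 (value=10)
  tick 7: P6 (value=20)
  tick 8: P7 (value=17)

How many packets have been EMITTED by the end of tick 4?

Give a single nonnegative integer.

Tick 1: [PARSE:P1(v=1,ok=F), VALIDATE:-, TRANSFORM:-, EMIT:-] out:-; in:P1
Tick 2: [PARSE:P2(v=9,ok=F), VALIDATE:P1(v=1,ok=F), TRANSFORM:-, EMIT:-] out:-; in:P2
Tick 3: [PARSE:-, VALIDATE:P2(v=9,ok=F), TRANSFORM:P1(v=0,ok=F), EMIT:-] out:-; in:-
Tick 4: [PARSE:P3(v=20,ok=F), VALIDATE:-, TRANSFORM:P2(v=0,ok=F), EMIT:P1(v=0,ok=F)] out:-; in:P3
Emitted by tick 4: []

Answer: 0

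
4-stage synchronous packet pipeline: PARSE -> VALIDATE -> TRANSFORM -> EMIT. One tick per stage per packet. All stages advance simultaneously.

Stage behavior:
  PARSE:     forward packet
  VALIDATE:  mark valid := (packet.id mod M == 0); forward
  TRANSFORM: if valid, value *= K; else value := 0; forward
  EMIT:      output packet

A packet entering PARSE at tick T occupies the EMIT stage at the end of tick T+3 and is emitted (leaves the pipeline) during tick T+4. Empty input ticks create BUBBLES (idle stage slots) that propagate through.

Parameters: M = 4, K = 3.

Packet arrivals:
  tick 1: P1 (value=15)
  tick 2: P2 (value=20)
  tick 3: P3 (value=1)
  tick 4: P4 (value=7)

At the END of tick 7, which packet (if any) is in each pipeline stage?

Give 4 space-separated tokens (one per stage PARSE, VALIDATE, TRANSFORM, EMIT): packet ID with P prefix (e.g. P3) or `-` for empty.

Tick 1: [PARSE:P1(v=15,ok=F), VALIDATE:-, TRANSFORM:-, EMIT:-] out:-; in:P1
Tick 2: [PARSE:P2(v=20,ok=F), VALIDATE:P1(v=15,ok=F), TRANSFORM:-, EMIT:-] out:-; in:P2
Tick 3: [PARSE:P3(v=1,ok=F), VALIDATE:P2(v=20,ok=F), TRANSFORM:P1(v=0,ok=F), EMIT:-] out:-; in:P3
Tick 4: [PARSE:P4(v=7,ok=F), VALIDATE:P3(v=1,ok=F), TRANSFORM:P2(v=0,ok=F), EMIT:P1(v=0,ok=F)] out:-; in:P4
Tick 5: [PARSE:-, VALIDATE:P4(v=7,ok=T), TRANSFORM:P3(v=0,ok=F), EMIT:P2(v=0,ok=F)] out:P1(v=0); in:-
Tick 6: [PARSE:-, VALIDATE:-, TRANSFORM:P4(v=21,ok=T), EMIT:P3(v=0,ok=F)] out:P2(v=0); in:-
Tick 7: [PARSE:-, VALIDATE:-, TRANSFORM:-, EMIT:P4(v=21,ok=T)] out:P3(v=0); in:-
At end of tick 7: ['-', '-', '-', 'P4']

Answer: - - - P4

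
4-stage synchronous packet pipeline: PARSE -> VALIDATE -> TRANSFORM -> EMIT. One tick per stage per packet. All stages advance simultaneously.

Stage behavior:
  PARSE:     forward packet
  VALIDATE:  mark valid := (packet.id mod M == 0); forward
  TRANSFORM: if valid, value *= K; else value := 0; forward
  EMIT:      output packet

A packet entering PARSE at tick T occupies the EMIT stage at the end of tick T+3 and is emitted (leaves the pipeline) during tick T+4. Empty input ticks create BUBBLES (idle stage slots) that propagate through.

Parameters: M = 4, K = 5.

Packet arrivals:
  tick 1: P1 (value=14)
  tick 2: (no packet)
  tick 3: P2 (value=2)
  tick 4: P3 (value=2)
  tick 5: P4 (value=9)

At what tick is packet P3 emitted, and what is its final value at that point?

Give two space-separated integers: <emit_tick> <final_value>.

Answer: 8 0

Derivation:
Tick 1: [PARSE:P1(v=14,ok=F), VALIDATE:-, TRANSFORM:-, EMIT:-] out:-; in:P1
Tick 2: [PARSE:-, VALIDATE:P1(v=14,ok=F), TRANSFORM:-, EMIT:-] out:-; in:-
Tick 3: [PARSE:P2(v=2,ok=F), VALIDATE:-, TRANSFORM:P1(v=0,ok=F), EMIT:-] out:-; in:P2
Tick 4: [PARSE:P3(v=2,ok=F), VALIDATE:P2(v=2,ok=F), TRANSFORM:-, EMIT:P1(v=0,ok=F)] out:-; in:P3
Tick 5: [PARSE:P4(v=9,ok=F), VALIDATE:P3(v=2,ok=F), TRANSFORM:P2(v=0,ok=F), EMIT:-] out:P1(v=0); in:P4
Tick 6: [PARSE:-, VALIDATE:P4(v=9,ok=T), TRANSFORM:P3(v=0,ok=F), EMIT:P2(v=0,ok=F)] out:-; in:-
Tick 7: [PARSE:-, VALIDATE:-, TRANSFORM:P4(v=45,ok=T), EMIT:P3(v=0,ok=F)] out:P2(v=0); in:-
Tick 8: [PARSE:-, VALIDATE:-, TRANSFORM:-, EMIT:P4(v=45,ok=T)] out:P3(v=0); in:-
Tick 9: [PARSE:-, VALIDATE:-, TRANSFORM:-, EMIT:-] out:P4(v=45); in:-
P3: arrives tick 4, valid=False (id=3, id%4=3), emit tick 8, final value 0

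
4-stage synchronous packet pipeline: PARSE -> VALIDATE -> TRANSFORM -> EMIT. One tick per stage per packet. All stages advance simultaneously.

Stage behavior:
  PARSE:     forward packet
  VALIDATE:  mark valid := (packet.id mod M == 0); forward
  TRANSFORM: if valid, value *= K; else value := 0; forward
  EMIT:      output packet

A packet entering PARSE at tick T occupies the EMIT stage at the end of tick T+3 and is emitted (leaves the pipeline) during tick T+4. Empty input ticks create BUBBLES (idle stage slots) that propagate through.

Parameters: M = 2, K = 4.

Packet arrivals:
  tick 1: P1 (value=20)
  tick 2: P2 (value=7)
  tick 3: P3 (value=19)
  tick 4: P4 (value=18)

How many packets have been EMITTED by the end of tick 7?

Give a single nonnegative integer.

Answer: 3

Derivation:
Tick 1: [PARSE:P1(v=20,ok=F), VALIDATE:-, TRANSFORM:-, EMIT:-] out:-; in:P1
Tick 2: [PARSE:P2(v=7,ok=F), VALIDATE:P1(v=20,ok=F), TRANSFORM:-, EMIT:-] out:-; in:P2
Tick 3: [PARSE:P3(v=19,ok=F), VALIDATE:P2(v=7,ok=T), TRANSFORM:P1(v=0,ok=F), EMIT:-] out:-; in:P3
Tick 4: [PARSE:P4(v=18,ok=F), VALIDATE:P3(v=19,ok=F), TRANSFORM:P2(v=28,ok=T), EMIT:P1(v=0,ok=F)] out:-; in:P4
Tick 5: [PARSE:-, VALIDATE:P4(v=18,ok=T), TRANSFORM:P3(v=0,ok=F), EMIT:P2(v=28,ok=T)] out:P1(v=0); in:-
Tick 6: [PARSE:-, VALIDATE:-, TRANSFORM:P4(v=72,ok=T), EMIT:P3(v=0,ok=F)] out:P2(v=28); in:-
Tick 7: [PARSE:-, VALIDATE:-, TRANSFORM:-, EMIT:P4(v=72,ok=T)] out:P3(v=0); in:-
Emitted by tick 7: ['P1', 'P2', 'P3']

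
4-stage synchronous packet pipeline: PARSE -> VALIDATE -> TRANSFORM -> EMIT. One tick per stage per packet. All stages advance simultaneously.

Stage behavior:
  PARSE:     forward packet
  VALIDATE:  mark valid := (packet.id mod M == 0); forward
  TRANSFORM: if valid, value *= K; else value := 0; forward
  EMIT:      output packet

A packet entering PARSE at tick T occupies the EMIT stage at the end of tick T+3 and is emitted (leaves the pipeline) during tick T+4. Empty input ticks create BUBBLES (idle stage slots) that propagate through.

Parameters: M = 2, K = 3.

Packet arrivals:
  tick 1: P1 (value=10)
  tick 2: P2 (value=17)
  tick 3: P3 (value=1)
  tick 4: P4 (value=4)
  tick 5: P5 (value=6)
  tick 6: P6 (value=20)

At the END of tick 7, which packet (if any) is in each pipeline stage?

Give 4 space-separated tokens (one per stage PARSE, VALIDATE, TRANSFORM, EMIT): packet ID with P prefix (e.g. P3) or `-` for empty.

Answer: - P6 P5 P4

Derivation:
Tick 1: [PARSE:P1(v=10,ok=F), VALIDATE:-, TRANSFORM:-, EMIT:-] out:-; in:P1
Tick 2: [PARSE:P2(v=17,ok=F), VALIDATE:P1(v=10,ok=F), TRANSFORM:-, EMIT:-] out:-; in:P2
Tick 3: [PARSE:P3(v=1,ok=F), VALIDATE:P2(v=17,ok=T), TRANSFORM:P1(v=0,ok=F), EMIT:-] out:-; in:P3
Tick 4: [PARSE:P4(v=4,ok=F), VALIDATE:P3(v=1,ok=F), TRANSFORM:P2(v=51,ok=T), EMIT:P1(v=0,ok=F)] out:-; in:P4
Tick 5: [PARSE:P5(v=6,ok=F), VALIDATE:P4(v=4,ok=T), TRANSFORM:P3(v=0,ok=F), EMIT:P2(v=51,ok=T)] out:P1(v=0); in:P5
Tick 6: [PARSE:P6(v=20,ok=F), VALIDATE:P5(v=6,ok=F), TRANSFORM:P4(v=12,ok=T), EMIT:P3(v=0,ok=F)] out:P2(v=51); in:P6
Tick 7: [PARSE:-, VALIDATE:P6(v=20,ok=T), TRANSFORM:P5(v=0,ok=F), EMIT:P4(v=12,ok=T)] out:P3(v=0); in:-
At end of tick 7: ['-', 'P6', 'P5', 'P4']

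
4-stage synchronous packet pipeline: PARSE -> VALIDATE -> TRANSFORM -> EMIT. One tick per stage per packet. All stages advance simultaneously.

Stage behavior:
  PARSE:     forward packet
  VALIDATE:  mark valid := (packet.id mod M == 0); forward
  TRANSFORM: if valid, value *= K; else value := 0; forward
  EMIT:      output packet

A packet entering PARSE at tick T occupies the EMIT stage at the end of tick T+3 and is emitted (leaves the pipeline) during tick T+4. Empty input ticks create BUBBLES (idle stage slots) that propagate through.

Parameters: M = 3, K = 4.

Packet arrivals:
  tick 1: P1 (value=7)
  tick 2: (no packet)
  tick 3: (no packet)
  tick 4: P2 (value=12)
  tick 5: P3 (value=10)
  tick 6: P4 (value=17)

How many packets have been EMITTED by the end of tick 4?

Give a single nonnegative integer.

Tick 1: [PARSE:P1(v=7,ok=F), VALIDATE:-, TRANSFORM:-, EMIT:-] out:-; in:P1
Tick 2: [PARSE:-, VALIDATE:P1(v=7,ok=F), TRANSFORM:-, EMIT:-] out:-; in:-
Tick 3: [PARSE:-, VALIDATE:-, TRANSFORM:P1(v=0,ok=F), EMIT:-] out:-; in:-
Tick 4: [PARSE:P2(v=12,ok=F), VALIDATE:-, TRANSFORM:-, EMIT:P1(v=0,ok=F)] out:-; in:P2
Emitted by tick 4: []

Answer: 0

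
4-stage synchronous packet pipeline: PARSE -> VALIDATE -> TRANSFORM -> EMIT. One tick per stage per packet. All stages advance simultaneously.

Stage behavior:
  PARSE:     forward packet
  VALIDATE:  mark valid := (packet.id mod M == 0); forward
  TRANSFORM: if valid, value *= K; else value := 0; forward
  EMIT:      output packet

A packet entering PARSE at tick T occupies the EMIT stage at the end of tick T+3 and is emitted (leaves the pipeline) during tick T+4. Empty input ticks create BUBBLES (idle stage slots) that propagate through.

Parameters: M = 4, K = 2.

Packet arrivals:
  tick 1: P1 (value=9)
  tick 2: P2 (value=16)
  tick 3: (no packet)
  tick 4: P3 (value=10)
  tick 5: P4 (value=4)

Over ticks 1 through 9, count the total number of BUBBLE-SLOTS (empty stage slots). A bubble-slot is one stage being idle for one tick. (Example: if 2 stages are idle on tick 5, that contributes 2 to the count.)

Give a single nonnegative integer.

Tick 1: [PARSE:P1(v=9,ok=F), VALIDATE:-, TRANSFORM:-, EMIT:-] out:-; bubbles=3
Tick 2: [PARSE:P2(v=16,ok=F), VALIDATE:P1(v=9,ok=F), TRANSFORM:-, EMIT:-] out:-; bubbles=2
Tick 3: [PARSE:-, VALIDATE:P2(v=16,ok=F), TRANSFORM:P1(v=0,ok=F), EMIT:-] out:-; bubbles=2
Tick 4: [PARSE:P3(v=10,ok=F), VALIDATE:-, TRANSFORM:P2(v=0,ok=F), EMIT:P1(v=0,ok=F)] out:-; bubbles=1
Tick 5: [PARSE:P4(v=4,ok=F), VALIDATE:P3(v=10,ok=F), TRANSFORM:-, EMIT:P2(v=0,ok=F)] out:P1(v=0); bubbles=1
Tick 6: [PARSE:-, VALIDATE:P4(v=4,ok=T), TRANSFORM:P3(v=0,ok=F), EMIT:-] out:P2(v=0); bubbles=2
Tick 7: [PARSE:-, VALIDATE:-, TRANSFORM:P4(v=8,ok=T), EMIT:P3(v=0,ok=F)] out:-; bubbles=2
Tick 8: [PARSE:-, VALIDATE:-, TRANSFORM:-, EMIT:P4(v=8,ok=T)] out:P3(v=0); bubbles=3
Tick 9: [PARSE:-, VALIDATE:-, TRANSFORM:-, EMIT:-] out:P4(v=8); bubbles=4
Total bubble-slots: 20

Answer: 20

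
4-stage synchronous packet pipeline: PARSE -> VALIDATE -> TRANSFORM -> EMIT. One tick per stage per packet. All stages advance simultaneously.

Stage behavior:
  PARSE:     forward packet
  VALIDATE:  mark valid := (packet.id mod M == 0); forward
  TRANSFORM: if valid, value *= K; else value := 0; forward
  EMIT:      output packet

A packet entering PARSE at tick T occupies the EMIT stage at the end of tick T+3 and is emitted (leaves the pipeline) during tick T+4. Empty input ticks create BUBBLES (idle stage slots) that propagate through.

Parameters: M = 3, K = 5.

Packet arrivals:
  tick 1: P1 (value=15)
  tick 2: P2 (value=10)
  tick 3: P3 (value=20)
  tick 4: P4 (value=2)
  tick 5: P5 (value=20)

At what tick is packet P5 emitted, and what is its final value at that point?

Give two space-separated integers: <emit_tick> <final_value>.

Answer: 9 0

Derivation:
Tick 1: [PARSE:P1(v=15,ok=F), VALIDATE:-, TRANSFORM:-, EMIT:-] out:-; in:P1
Tick 2: [PARSE:P2(v=10,ok=F), VALIDATE:P1(v=15,ok=F), TRANSFORM:-, EMIT:-] out:-; in:P2
Tick 3: [PARSE:P3(v=20,ok=F), VALIDATE:P2(v=10,ok=F), TRANSFORM:P1(v=0,ok=F), EMIT:-] out:-; in:P3
Tick 4: [PARSE:P4(v=2,ok=F), VALIDATE:P3(v=20,ok=T), TRANSFORM:P2(v=0,ok=F), EMIT:P1(v=0,ok=F)] out:-; in:P4
Tick 5: [PARSE:P5(v=20,ok=F), VALIDATE:P4(v=2,ok=F), TRANSFORM:P3(v=100,ok=T), EMIT:P2(v=0,ok=F)] out:P1(v=0); in:P5
Tick 6: [PARSE:-, VALIDATE:P5(v=20,ok=F), TRANSFORM:P4(v=0,ok=F), EMIT:P3(v=100,ok=T)] out:P2(v=0); in:-
Tick 7: [PARSE:-, VALIDATE:-, TRANSFORM:P5(v=0,ok=F), EMIT:P4(v=0,ok=F)] out:P3(v=100); in:-
Tick 8: [PARSE:-, VALIDATE:-, TRANSFORM:-, EMIT:P5(v=0,ok=F)] out:P4(v=0); in:-
Tick 9: [PARSE:-, VALIDATE:-, TRANSFORM:-, EMIT:-] out:P5(v=0); in:-
P5: arrives tick 5, valid=False (id=5, id%3=2), emit tick 9, final value 0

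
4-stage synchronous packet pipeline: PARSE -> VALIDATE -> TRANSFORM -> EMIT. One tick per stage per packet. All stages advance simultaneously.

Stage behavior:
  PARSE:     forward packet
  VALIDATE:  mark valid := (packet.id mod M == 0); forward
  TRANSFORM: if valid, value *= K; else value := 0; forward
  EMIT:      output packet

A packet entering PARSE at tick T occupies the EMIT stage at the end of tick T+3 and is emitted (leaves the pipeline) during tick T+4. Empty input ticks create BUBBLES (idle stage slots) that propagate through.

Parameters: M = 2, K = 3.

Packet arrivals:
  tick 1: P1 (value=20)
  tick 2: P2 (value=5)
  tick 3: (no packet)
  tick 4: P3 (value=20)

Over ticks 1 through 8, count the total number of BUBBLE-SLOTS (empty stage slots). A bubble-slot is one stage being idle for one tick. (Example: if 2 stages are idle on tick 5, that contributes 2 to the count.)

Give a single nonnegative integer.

Answer: 20

Derivation:
Tick 1: [PARSE:P1(v=20,ok=F), VALIDATE:-, TRANSFORM:-, EMIT:-] out:-; bubbles=3
Tick 2: [PARSE:P2(v=5,ok=F), VALIDATE:P1(v=20,ok=F), TRANSFORM:-, EMIT:-] out:-; bubbles=2
Tick 3: [PARSE:-, VALIDATE:P2(v=5,ok=T), TRANSFORM:P1(v=0,ok=F), EMIT:-] out:-; bubbles=2
Tick 4: [PARSE:P3(v=20,ok=F), VALIDATE:-, TRANSFORM:P2(v=15,ok=T), EMIT:P1(v=0,ok=F)] out:-; bubbles=1
Tick 5: [PARSE:-, VALIDATE:P3(v=20,ok=F), TRANSFORM:-, EMIT:P2(v=15,ok=T)] out:P1(v=0); bubbles=2
Tick 6: [PARSE:-, VALIDATE:-, TRANSFORM:P3(v=0,ok=F), EMIT:-] out:P2(v=15); bubbles=3
Tick 7: [PARSE:-, VALIDATE:-, TRANSFORM:-, EMIT:P3(v=0,ok=F)] out:-; bubbles=3
Tick 8: [PARSE:-, VALIDATE:-, TRANSFORM:-, EMIT:-] out:P3(v=0); bubbles=4
Total bubble-slots: 20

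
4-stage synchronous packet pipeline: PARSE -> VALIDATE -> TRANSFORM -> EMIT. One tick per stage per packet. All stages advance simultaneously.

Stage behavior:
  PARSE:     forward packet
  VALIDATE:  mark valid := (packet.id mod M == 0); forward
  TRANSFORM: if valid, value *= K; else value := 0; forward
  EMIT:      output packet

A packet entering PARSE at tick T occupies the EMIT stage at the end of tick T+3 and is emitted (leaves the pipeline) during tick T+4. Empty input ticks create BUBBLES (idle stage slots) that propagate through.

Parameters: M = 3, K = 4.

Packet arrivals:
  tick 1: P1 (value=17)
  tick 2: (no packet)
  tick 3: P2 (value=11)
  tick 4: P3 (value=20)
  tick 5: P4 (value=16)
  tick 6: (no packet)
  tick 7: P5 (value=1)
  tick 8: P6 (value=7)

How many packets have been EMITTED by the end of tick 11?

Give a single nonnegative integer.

Answer: 5

Derivation:
Tick 1: [PARSE:P1(v=17,ok=F), VALIDATE:-, TRANSFORM:-, EMIT:-] out:-; in:P1
Tick 2: [PARSE:-, VALIDATE:P1(v=17,ok=F), TRANSFORM:-, EMIT:-] out:-; in:-
Tick 3: [PARSE:P2(v=11,ok=F), VALIDATE:-, TRANSFORM:P1(v=0,ok=F), EMIT:-] out:-; in:P2
Tick 4: [PARSE:P3(v=20,ok=F), VALIDATE:P2(v=11,ok=F), TRANSFORM:-, EMIT:P1(v=0,ok=F)] out:-; in:P3
Tick 5: [PARSE:P4(v=16,ok=F), VALIDATE:P3(v=20,ok=T), TRANSFORM:P2(v=0,ok=F), EMIT:-] out:P1(v=0); in:P4
Tick 6: [PARSE:-, VALIDATE:P4(v=16,ok=F), TRANSFORM:P3(v=80,ok=T), EMIT:P2(v=0,ok=F)] out:-; in:-
Tick 7: [PARSE:P5(v=1,ok=F), VALIDATE:-, TRANSFORM:P4(v=0,ok=F), EMIT:P3(v=80,ok=T)] out:P2(v=0); in:P5
Tick 8: [PARSE:P6(v=7,ok=F), VALIDATE:P5(v=1,ok=F), TRANSFORM:-, EMIT:P4(v=0,ok=F)] out:P3(v=80); in:P6
Tick 9: [PARSE:-, VALIDATE:P6(v=7,ok=T), TRANSFORM:P5(v=0,ok=F), EMIT:-] out:P4(v=0); in:-
Tick 10: [PARSE:-, VALIDATE:-, TRANSFORM:P6(v=28,ok=T), EMIT:P5(v=0,ok=F)] out:-; in:-
Tick 11: [PARSE:-, VALIDATE:-, TRANSFORM:-, EMIT:P6(v=28,ok=T)] out:P5(v=0); in:-
Emitted by tick 11: ['P1', 'P2', 'P3', 'P4', 'P5']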